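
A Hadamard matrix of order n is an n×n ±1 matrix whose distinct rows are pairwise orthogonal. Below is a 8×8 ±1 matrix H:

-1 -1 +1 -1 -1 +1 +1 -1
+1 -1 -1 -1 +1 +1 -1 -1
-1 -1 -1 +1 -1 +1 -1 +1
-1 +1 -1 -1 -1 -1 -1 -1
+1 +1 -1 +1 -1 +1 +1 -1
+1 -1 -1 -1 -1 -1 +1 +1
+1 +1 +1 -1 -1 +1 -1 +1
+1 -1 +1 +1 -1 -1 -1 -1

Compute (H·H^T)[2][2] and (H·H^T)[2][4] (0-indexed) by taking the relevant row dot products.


Row 2 of H: [-1, -1, -1, 1, -1, 1, -1, 1].
Row 4 of H: [1, 1, -1, 1, -1, 1, 1, -1].
(H·H^T)[2][2] = Σ_j H[2][j]·H[2][j] = (-1)² + (-1)² + (-1)² + (1)² + (-1)² + (1)² + (-1)² + (1)² = 1 + 1 + 1 + 1 + 1 + 1 + 1 + 1 = 8.
(H·H^T)[2][4] = Σ_j H[2][j]·H[4][j] = (-1)·(1) + (-1)·(1) + (-1)·(-1) + (1)·(1) + (-1)·(-1) + (1)·(1) + (-1)·(1) + (1)·(-1) = -1 + -1 + 1 + 1 + 1 + 1 + -1 + -1 = 0.
So rows 2 and 4 are orthogonal; the diagonal entry equals n = 8.

(2,2) entry = 8; (2,4) entry = 0.


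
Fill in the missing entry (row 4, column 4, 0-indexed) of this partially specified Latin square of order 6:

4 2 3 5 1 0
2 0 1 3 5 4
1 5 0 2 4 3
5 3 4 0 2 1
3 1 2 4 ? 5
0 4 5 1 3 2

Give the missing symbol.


Row 4 contains symbols [1, 2, 3, 4, 5] — missing [0].
Column 4 contains symbols [1, 2, 3, 4, 5] — missing [0].
The missing symbol must appear in both missing sets; intersection = [0].
Therefore the hidden value is 0.

Missing value = 0.


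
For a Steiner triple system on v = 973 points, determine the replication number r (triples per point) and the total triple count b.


An STS(v) is a 2-(v, 3, 1) BIBD: block size k = 3, λ = 1.
Replication: r(k − 1) = λ(v − 1) ⇒ r·2 = 973 − 1 = 972 ⇒ r = 486.
Block count: b = v(v − 1)/6 = 973·972/6 = 945756/6 = 157626.

r = 486, b = 157626.


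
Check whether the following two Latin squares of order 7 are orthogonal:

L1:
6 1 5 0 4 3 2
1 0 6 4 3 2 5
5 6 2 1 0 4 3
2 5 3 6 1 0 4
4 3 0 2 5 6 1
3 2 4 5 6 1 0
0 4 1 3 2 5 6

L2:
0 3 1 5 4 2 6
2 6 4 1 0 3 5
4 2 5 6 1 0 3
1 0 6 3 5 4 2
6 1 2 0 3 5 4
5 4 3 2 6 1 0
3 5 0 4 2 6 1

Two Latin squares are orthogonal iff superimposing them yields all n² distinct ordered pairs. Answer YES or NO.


Form the n² = 49 superimposed pairs (L1[i][j], L2[i][j]), row by row (rows and columns indexed from 0):
row 0: (6,0) (1,3) (5,1) (0,5) (4,4) (3,2) (2,6)
row 1: (1,2) (0,6) (6,4) (4,1) (3,0) (2,3) (5,5)
row 2: (5,4) (6,2) (2,5) (1,6) (0,1) (4,0) (3,3)
row 3: (2,1) (5,0) (3,6) (6,3) (1,5) (0,4) (4,2)
row 4: (4,6) (3,1) (0,2) (2,0) (5,3) (6,5) (1,4)
row 5: (3,5) (2,4) (4,3) (5,2) (6,6) (1,1) (0,0)
row 6: (0,3) (4,5) (1,0) (3,4) (2,2) (5,6) (6,1)
Orthogonality requires all 49 pairs distinct.
Check by first coordinate: for each symbol s of L1, list the L2 entries in the n cells where L1 = s; they must all differ.
  L1 = 0: L2 entries (in reading order) 5, 6, 1, 4, 2, 0, 3 — all 7 distinct ✓
  L1 = 1: L2 entries (in reading order) 3, 2, 6, 5, 4, 1, 0 — all 7 distinct ✓
  L1 = 2: L2 entries (in reading order) 6, 3, 5, 1, 0, 4, 2 — all 7 distinct ✓
  L1 = 3: L2 entries (in reading order) 2, 0, 3, 6, 1, 5, 4 — all 7 distinct ✓
  L1 = 4: L2 entries (in reading order) 4, 1, 0, 2, 6, 3, 5 — all 7 distinct ✓
  L1 = 5: L2 entries (in reading order) 1, 5, 4, 0, 3, 2, 6 — all 7 distinct ✓
  L1 = 6: L2 entries (in reading order) 0, 4, 2, 3, 5, 6, 1 — all 7 distinct ✓
Every symbol of L1 meets every symbol of L2 exactly once, so all 49 pairs are distinct (49 of 49).
Conclusion: YES.

YES


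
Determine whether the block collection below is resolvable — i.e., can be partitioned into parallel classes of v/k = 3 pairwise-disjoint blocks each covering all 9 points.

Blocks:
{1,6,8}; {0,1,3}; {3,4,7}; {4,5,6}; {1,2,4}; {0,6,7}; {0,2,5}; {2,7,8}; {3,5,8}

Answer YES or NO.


v = 9, block size k = 3, number of blocks = 9.
For resolvability, blocks must partition into parallel classes of size v/k = 3.
Total blocks must therefore be a multiple of 3: 9 = 3·3 + 0 ⇒ divisible ✓.
Greedy packing gives 3 candidate class(es). Each should be a full parallel class (size 3, covers all 9 points).
  Class 1 (3 blocks): {1,6,8}; {3,4,7}; {0,2,5}. Points covered: [0, 1, 2, 3, 4, 5, 6, 7, 8].
  Class 2 (3 blocks): {0,1,3}; {4,5,6}; {2,7,8}. Points covered: [0, 1, 2, 3, 4, 5, 6, 7, 8].
  Class 3 (3 blocks): {1,2,4}; {0,6,7}; {3,5,8}. Points covered: [0, 1, 2, 3, 4, 5, 6, 7, 8].
All classes full (size 3)? YES. All classes cover every point? YES.
Resolvable? YES.

YES


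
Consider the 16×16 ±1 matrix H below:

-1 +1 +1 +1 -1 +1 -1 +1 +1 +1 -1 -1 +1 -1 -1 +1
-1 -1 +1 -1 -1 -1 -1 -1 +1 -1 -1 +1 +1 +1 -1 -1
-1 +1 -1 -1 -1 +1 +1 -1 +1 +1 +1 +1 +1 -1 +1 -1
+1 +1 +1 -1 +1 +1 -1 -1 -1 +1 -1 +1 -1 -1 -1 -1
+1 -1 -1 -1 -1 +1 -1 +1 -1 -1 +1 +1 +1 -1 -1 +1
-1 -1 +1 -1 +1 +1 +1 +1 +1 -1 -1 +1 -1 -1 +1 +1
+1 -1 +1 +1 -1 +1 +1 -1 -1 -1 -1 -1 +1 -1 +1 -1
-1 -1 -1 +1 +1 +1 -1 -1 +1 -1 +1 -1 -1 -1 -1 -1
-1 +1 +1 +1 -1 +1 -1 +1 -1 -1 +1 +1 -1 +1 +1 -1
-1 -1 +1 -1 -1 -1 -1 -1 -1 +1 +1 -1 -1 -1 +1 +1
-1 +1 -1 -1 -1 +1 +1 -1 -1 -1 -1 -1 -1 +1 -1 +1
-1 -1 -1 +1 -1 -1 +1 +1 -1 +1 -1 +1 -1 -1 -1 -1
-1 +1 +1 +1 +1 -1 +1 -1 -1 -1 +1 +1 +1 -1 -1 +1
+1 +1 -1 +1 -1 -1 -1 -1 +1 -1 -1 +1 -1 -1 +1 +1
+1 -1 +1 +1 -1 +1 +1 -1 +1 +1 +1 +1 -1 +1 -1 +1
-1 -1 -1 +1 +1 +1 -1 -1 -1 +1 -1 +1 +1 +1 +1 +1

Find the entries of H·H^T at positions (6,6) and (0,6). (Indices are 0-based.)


Row 0 of H: [-1, 1, 1, 1, -1, 1, -1, 1, 1, 1, -1, -1, 1, -1, -1, 1].
Row 6 of H: [1, -1, 1, 1, -1, 1, 1, -1, -1, -1, -1, -1, 1, -1, 1, -1].
(H·H^T)[6][6] = Σ_j H[6][j]·H[6][j] = (1)² + (-1)² + (1)² + (1)² + (-1)² + (1)² + (1)² + (-1)² + (-1)² + (-1)² + (-1)² + (-1)² + (1)² + (-1)² + (1)² + (-1)² = 1 + 1 + 1 + 1 + 1 + 1 + 1 + 1 + 1 + 1 + 1 + 1 + 1 + 1 + 1 + 1 = 16.
(H·H^T)[0][6] = Σ_j H[0][j]·H[6][j] = (-1)·(1) + (1)·(-1) + (1)·(1) + (1)·(1) + (-1)·(-1) + (1)·(1) + (-1)·(1) + (1)·(-1) + (1)·(-1) + (1)·(-1) + (-1)·(-1) + (-1)·(-1) + (1)·(1) + (-1)·(-1) + (-1)·(1) + (1)·(-1) = -1 + -1 + 1 + 1 + 1 + 1 + -1 + -1 + -1 + -1 + 1 + 1 + 1 + 1 + -1 + -1 = 0.
So rows 0 and 6 are orthogonal; the diagonal entry equals n = 16.

(6,6) entry = 16; (0,6) entry = 0.


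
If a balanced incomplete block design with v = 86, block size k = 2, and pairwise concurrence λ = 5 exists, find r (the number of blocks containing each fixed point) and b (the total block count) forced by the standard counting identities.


Any 2-(v, k, λ) BIBD satisfies two necessary conditions:
  (i)  Each point sits in r blocks, and counting incidences through any fixed point gives r(k − 1) = λ(v − 1), so r = λ(v − 1)/(k − 1).
  (ii) Total incidences bk = vr, so b = vr/k.
Step 1: r = λ(v − 1)/(k − 1) = 5·(86 − 1)/(2 − 1) = 5·85/1 = 425/1 = 425.
Step 2: b = vr/k = 86·425/2 = 36550/2 = 18275.
Check integrality: r = 425 ∈ Z ✓, b = 18275 ∈ Z ✓.
(These identities are necessary conditions: they determine r and b for any design with these parameters, but do not by themselves prove that one exists.)

r = 425, b = 18275.


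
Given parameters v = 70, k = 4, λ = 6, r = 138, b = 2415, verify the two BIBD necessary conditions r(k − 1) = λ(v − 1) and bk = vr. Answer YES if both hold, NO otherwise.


Condition (i): r(k − 1) = 138·3 = 414; λ(v − 1) = 6·69 = 414. Match? YES.
Condition (ii): bk = 2415·4 = 9660; vr = 70·138 = 9660. Match? YES.
Both conditions hold? YES.

YES


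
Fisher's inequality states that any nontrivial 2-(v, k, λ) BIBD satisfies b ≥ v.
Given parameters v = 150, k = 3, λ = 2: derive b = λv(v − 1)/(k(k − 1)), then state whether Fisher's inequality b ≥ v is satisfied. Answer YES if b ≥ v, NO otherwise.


b = λv(v − 1)/(k(k − 1)) = 2·150·149/(3·2) = 44700/6 = 7450.
Compare with v = 150: b ≥ v, so Fisher's inequality holds.

YES


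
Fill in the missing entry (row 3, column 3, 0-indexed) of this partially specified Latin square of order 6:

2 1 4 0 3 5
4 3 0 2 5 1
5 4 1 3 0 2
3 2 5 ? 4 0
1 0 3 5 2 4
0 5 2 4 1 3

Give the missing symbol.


Row 3 contains symbols [0, 2, 3, 4, 5] — missing [1].
Column 3 contains symbols [0, 2, 3, 4, 5] — missing [1].
The missing symbol must appear in both missing sets; intersection = [1].
Therefore the hidden value is 1.

Missing value = 1.


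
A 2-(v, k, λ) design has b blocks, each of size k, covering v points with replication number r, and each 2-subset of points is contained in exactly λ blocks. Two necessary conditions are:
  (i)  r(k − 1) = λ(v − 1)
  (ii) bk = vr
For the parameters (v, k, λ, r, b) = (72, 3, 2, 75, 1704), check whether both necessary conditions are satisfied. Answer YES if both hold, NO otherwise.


Condition (i): r(k − 1) = 75·2 = 150; λ(v − 1) = 2·71 = 142. Match? NO.
Condition (ii): bk = 1704·3 = 5112; vr = 72·75 = 5400. Match? NO.
Both conditions hold? NO.

NO


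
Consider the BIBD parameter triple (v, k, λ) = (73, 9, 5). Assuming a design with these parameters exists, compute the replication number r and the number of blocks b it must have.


Any 2-(v, k, λ) BIBD satisfies two necessary conditions:
  (i)  Each point sits in r blocks, and counting incidences through any fixed point gives r(k − 1) = λ(v − 1), so r = λ(v − 1)/(k − 1).
  (ii) Total incidences bk = vr, so b = vr/k.
Step 1: r = λ(v − 1)/(k − 1) = 5·(73 − 1)/(9 − 1) = 5·72/8 = 360/8 = 45.
Step 2: b = vr/k = 73·45/9 = 3285/9 = 365.
Check integrality: r = 45 ∈ Z ✓, b = 365 ∈ Z ✓.
(These identities are necessary conditions: they determine r and b for any design with these parameters, but do not by themselves prove that one exists.)

r = 45, b = 365.


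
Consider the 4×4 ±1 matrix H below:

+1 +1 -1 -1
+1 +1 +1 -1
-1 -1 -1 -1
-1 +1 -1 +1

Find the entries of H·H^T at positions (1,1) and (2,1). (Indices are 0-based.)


Row 1 of H: [1, 1, 1, -1].
Row 2 of H: [-1, -1, -1, -1].
(H·H^T)[1][1] = Σ_j H[1][j]·H[1][j] = (1)² + (1)² + (1)² + (-1)² = 1 + 1 + 1 + 1 = 4.
(H·H^T)[2][1] = Σ_j H[2][j]·H[1][j] = (-1)·(1) + (-1)·(1) + (-1)·(1) + (-1)·(-1) = -1 + -1 + -1 + 1 = -2.
Rows 2 and 1 are not orthogonal (dot product = -2 ≠ 0), so H is not a Hadamard matrix.

(1,1) entry = 4; (2,1) entry = -2.


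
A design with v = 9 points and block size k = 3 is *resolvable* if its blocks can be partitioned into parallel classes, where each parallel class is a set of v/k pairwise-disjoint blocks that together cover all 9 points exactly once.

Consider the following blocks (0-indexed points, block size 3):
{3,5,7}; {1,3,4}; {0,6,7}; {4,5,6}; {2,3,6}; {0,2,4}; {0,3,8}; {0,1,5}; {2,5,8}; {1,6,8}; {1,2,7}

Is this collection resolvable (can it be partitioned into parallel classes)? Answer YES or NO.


v = 9, block size k = 3, number of blocks = 11.
For resolvability, blocks must partition into parallel classes of size v/k = 3.
Total blocks must therefore be a multiple of 3: 11 = 3·3 + 2 ⇒ not divisible ✗.
Resolvable? NO.

NO


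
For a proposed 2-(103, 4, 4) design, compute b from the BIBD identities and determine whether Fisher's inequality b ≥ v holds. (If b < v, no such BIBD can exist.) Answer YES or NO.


r = λ(v − 1)/(k − 1) = 4·102/3 = 136.
b = vr/k = 103·136/4 = 3502.
Fisher's inequality: b ≥ v ⇔ 3502 ≥ 103? YES.

YES


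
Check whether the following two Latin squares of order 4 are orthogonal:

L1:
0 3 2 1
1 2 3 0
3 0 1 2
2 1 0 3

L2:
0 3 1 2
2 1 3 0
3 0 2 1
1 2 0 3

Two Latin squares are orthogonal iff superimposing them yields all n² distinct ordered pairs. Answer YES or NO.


Form the n² = 16 superimposed pairs (L1[i][j], L2[i][j]), row by row (rows and columns indexed from 0):
row 0: (0,0) (3,3) (2,1) (1,2)
row 1: (1,2) (2,1) (3,3) (0,0)
row 2: (3,3) (0,0) (1,2) (2,1)
row 3: (2,1) (1,2) (0,0) (3,3)
Orthogonality requires all 16 pairs distinct.
But the pair (1,2) repeats: cell (0,3) has L1 = 1, L2 = 2, and cell (1,0) has L1 = 1, L2 = 2.
A repeated pair means some other pair never occurs (only 4 distinct pairs out of 16), so the squares are not orthogonal.
Conclusion: NO.

NO


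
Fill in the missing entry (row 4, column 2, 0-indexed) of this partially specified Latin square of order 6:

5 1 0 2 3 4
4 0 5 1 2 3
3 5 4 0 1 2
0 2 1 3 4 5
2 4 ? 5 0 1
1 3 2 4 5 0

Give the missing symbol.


Row 4 contains symbols [0, 1, 2, 4, 5] — missing [3].
Column 2 contains symbols [0, 1, 2, 4, 5] — missing [3].
The missing symbol must appear in both missing sets; intersection = [3].
Therefore the hidden value is 3.

Missing value = 3.


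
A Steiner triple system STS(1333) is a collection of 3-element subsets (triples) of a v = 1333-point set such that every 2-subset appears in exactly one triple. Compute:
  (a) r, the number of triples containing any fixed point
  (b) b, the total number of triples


An STS(v) is a 2-(v, 3, 1) BIBD: block size k = 3, λ = 1.
Replication: r(k − 1) = λ(v − 1) ⇒ r·2 = 1333 − 1 = 1332 ⇒ r = 666.
Block count: b = v(v − 1)/6 = 1333·1332/6 = 1775556/6 = 295926.
(Check via bk = vr: 295926·3 = 887778 = 1333·666 = 887778 ✓.)

r = 666, b = 295926.


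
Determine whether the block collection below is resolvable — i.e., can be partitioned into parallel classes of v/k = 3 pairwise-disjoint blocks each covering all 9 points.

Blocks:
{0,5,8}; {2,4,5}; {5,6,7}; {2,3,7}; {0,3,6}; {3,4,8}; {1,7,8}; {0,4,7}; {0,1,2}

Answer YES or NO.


v = 9, block size k = 3, number of blocks = 9.
For resolvability, blocks must partition into parallel classes of size v/k = 3.
Total blocks must therefore be a multiple of 3: 9 = 3·3 + 0 ⇒ divisible ✓.
Consider block {0,5,8}. The only other block(s) in the collection disjoint from it are {2,3,7} — just 1 block(s). Any parallel class containing {0,5,8} would need 2 other blocks each disjoint from it, so no parallel class of size 3 can contain {0,5,8}.
Since every block must belong to some parallel class in a resolution, the collection cannot be partitioned into parallel classes.
Resolvable? NO.

NO


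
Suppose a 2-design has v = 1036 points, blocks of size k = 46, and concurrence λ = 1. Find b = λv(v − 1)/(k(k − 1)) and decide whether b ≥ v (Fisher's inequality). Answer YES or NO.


r = λ(v − 1)/(k − 1) = 1·1035/45 = 23.
b = vr/k = 1036·23/46 = 518.
Fisher's inequality: b ≥ v ⇔ 518 ≥ 1036? NO.

NO


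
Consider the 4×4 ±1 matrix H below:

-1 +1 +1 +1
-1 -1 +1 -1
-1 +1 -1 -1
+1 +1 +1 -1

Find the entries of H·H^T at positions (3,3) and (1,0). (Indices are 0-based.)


Row 0 of H: [-1, 1, 1, 1].
Row 1 of H: [-1, -1, 1, -1].
Row 3 of H: [1, 1, 1, -1].
(H·H^T)[3][3] = Σ_j H[3][j]·H[3][j] = (1)² + (1)² + (1)² + (-1)² = 1 + 1 + 1 + 1 = 4.
(H·H^T)[1][0] = Σ_j H[1][j]·H[0][j] = (-1)·(-1) + (-1)·(1) + (1)·(1) + (-1)·(1) = 1 + -1 + 1 + -1 = 0.
So rows 1 and 0 are orthogonal; the diagonal entry equals n = 4.

(3,3) entry = 4; (1,0) entry = 0.


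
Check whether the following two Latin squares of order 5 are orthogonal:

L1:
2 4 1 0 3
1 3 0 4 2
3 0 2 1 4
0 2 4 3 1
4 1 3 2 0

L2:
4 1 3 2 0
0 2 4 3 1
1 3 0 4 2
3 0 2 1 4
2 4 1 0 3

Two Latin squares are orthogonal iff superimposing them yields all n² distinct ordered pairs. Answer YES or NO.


Form the n² = 25 superimposed pairs (L1[i][j], L2[i][j]), row by row (rows and columns indexed from 0):
row 0: (2,4) (4,1) (1,3) (0,2) (3,0)
row 1: (1,0) (3,2) (0,4) (4,3) (2,1)
row 2: (3,1) (0,3) (2,0) (1,4) (4,2)
row 3: (0,3) (2,0) (4,2) (3,1) (1,4)
row 4: (4,2) (1,4) (3,1) (2,0) (0,3)
Orthogonality requires all 25 pairs distinct.
But the pair (0,3) repeats: cell (2,1) has L1 = 0, L2 = 3, and cell (3,0) has L1 = 0, L2 = 3.
A repeated pair means some other pair never occurs (only 15 distinct pairs out of 25), so the squares are not orthogonal.
Conclusion: NO.

NO


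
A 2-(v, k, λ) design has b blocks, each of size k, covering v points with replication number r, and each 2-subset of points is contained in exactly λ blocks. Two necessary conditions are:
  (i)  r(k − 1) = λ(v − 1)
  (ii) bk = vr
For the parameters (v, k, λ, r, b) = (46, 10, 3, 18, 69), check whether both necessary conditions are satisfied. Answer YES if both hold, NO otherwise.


Condition (i): r(k − 1) = 18·9 = 162; λ(v − 1) = 3·45 = 135. Match? NO.
Condition (ii): bk = 69·10 = 690; vr = 46·18 = 828. Match? NO.
Both conditions hold? NO.

NO


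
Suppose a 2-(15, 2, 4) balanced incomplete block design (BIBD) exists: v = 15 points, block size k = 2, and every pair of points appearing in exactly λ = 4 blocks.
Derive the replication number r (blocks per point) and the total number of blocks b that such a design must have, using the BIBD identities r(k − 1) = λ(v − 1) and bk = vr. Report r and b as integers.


Any 2-(v, k, λ) BIBD satisfies two necessary conditions:
  (i)  Each point sits in r blocks, and counting incidences through any fixed point gives r(k − 1) = λ(v − 1), so r = λ(v − 1)/(k − 1).
  (ii) Total incidences bk = vr, so b = vr/k.
Step 1: r = λ(v − 1)/(k − 1) = 4·(15 − 1)/(2 − 1) = 4·14/1 = 56/1 = 56.
Step 2: b = vr/k = 15·56/2 = 840/2 = 420.
Check integrality: r = 56 ∈ Z ✓, b = 420 ∈ Z ✓.
(These identities are necessary conditions: they determine r and b for any design with these parameters, but do not by themselves prove that one exists.)

r = 56, b = 420.


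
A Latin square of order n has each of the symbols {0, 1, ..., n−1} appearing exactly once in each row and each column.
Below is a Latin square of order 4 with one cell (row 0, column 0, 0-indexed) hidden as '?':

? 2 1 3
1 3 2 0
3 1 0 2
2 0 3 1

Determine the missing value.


Row 0 contains symbols [1, 2, 3] — missing [0].
Column 0 contains symbols [1, 2, 3] — missing [0].
The missing symbol must appear in both missing sets; intersection = [0].
Therefore the hidden value is 0.

Missing value = 0.


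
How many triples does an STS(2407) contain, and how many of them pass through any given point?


An STS(v) is a 2-(v, 3, 1) BIBD: block size k = 3, λ = 1.
Replication: r(k − 1) = λ(v − 1) ⇒ r·2 = 2407 − 1 = 2406 ⇒ r = 1203.
Block count: b = v(v − 1)/6 = 2407·2406/6 = 5791242/6 = 965207.
(Check via bk = vr: 965207·3 = 2895621 = 2407·1203 = 2895621 ✓.)

r = 1203, b = 965207.


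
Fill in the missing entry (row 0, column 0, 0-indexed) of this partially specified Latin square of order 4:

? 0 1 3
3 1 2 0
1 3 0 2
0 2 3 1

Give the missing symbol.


Row 0 contains symbols [0, 1, 3] — missing [2].
Column 0 contains symbols [0, 1, 3] — missing [2].
The missing symbol must appear in both missing sets; intersection = [2].
Therefore the hidden value is 2.

Missing value = 2.


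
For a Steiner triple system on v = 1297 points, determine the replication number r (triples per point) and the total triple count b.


An STS(v) is a 2-(v, 3, 1) BIBD: block size k = 3, λ = 1.
Replication: r(k − 1) = λ(v − 1) ⇒ r·2 = 1297 − 1 = 1296 ⇒ r = 648.
Block count: bk = vr ⇒ b·3 = 1297·648 = 840456 ⇒ b = 280152.

r = 648, b = 280152.


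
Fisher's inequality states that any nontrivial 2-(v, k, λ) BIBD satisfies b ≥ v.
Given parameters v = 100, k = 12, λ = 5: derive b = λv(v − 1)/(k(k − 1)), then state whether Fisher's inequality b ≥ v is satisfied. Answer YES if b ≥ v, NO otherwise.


r = λ(v − 1)/(k − 1) = 5·99/11 = 45.
b = vr/k = 100·45/12 = 375.
Fisher's inequality: b ≥ v ⇔ 375 ≥ 100? YES.

YES


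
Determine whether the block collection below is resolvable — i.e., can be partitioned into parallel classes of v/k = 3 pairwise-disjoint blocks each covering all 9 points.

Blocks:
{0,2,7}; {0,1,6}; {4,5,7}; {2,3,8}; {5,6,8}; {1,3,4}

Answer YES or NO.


v = 9, block size k = 3, number of blocks = 6.
For resolvability, blocks must partition into parallel classes of size v/k = 3.
Total blocks must therefore be a multiple of 3: 6 = 3·2 + 0 ⇒ divisible ✓.
Greedy packing gives 2 candidate class(es). Each should be a full parallel class (size 3, covers all 9 points).
  Class 1 (3 blocks): {0,2,7}; {5,6,8}; {1,3,4}. Points covered: [0, 1, 2, 3, 4, 5, 6, 7, 8].
  Class 2 (3 blocks): {0,1,6}; {4,5,7}; {2,3,8}. Points covered: [0, 1, 2, 3, 4, 5, 6, 7, 8].
All classes full (size 3)? YES. All classes cover every point? YES.
Resolvable? YES.

YES


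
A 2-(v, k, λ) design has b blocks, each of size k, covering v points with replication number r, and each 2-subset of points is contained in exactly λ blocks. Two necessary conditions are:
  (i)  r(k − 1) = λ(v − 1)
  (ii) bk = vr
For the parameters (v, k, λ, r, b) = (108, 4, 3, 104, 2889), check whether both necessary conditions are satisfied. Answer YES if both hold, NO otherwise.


Condition (i): r(k − 1) = 104·3 = 312; λ(v − 1) = 3·107 = 321. Match? NO.
Condition (ii): bk = 2889·4 = 11556; vr = 108·104 = 11232. Match? NO.
Both conditions hold? NO.

NO


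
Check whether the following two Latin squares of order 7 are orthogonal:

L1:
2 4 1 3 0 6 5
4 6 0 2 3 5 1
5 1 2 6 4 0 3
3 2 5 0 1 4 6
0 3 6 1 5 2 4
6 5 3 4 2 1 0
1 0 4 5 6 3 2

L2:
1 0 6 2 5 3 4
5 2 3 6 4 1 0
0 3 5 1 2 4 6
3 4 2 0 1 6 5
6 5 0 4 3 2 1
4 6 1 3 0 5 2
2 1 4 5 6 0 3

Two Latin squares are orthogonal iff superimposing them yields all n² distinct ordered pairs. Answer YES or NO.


Form the n² = 49 superimposed pairs (L1[i][j], L2[i][j]), row by row (rows and columns indexed from 0):
row 0: (2,1) (4,0) (1,6) (3,2) (0,5) (6,3) (5,4)
row 1: (4,5) (6,2) (0,3) (2,6) (3,4) (5,1) (1,0)
row 2: (5,0) (1,3) (2,5) (6,1) (4,2) (0,4) (3,6)
row 3: (3,3) (2,4) (5,2) (0,0) (1,1) (4,6) (6,5)
row 4: (0,6) (3,5) (6,0) (1,4) (5,3) (2,2) (4,1)
row 5: (6,4) (5,6) (3,1) (4,3) (2,0) (1,5) (0,2)
row 6: (1,2) (0,1) (4,4) (5,5) (6,6) (3,0) (2,3)
Orthogonality requires all 49 pairs distinct.
Check by first coordinate: for each symbol s of L1, list the L2 entries in the n cells where L1 = s; they must all differ.
  L1 = 0: L2 entries (in reading order) 5, 3, 4, 0, 6, 2, 1 — all 7 distinct ✓
  L1 = 1: L2 entries (in reading order) 6, 0, 3, 1, 4, 5, 2 — all 7 distinct ✓
  L1 = 2: L2 entries (in reading order) 1, 6, 5, 4, 2, 0, 3 — all 7 distinct ✓
  L1 = 3: L2 entries (in reading order) 2, 4, 6, 3, 5, 1, 0 — all 7 distinct ✓
  L1 = 4: L2 entries (in reading order) 0, 5, 2, 6, 1, 3, 4 — all 7 distinct ✓
  L1 = 5: L2 entries (in reading order) 4, 1, 0, 2, 3, 6, 5 — all 7 distinct ✓
  L1 = 6: L2 entries (in reading order) 3, 2, 1, 5, 0, 4, 6 — all 7 distinct ✓
Every symbol of L1 meets every symbol of L2 exactly once, so all 49 pairs are distinct (49 of 49).
Conclusion: YES.

YES


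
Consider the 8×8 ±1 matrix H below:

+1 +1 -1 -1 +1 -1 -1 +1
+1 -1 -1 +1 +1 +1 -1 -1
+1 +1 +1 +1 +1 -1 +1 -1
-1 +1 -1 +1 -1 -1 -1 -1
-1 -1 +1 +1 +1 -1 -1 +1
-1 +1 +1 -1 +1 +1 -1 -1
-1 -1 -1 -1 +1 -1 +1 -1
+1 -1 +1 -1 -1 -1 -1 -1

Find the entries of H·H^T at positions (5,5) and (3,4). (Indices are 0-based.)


Row 3 of H: [-1, 1, -1, 1, -1, -1, -1, -1].
Row 4 of H: [-1, -1, 1, 1, 1, -1, -1, 1].
Row 5 of H: [-1, 1, 1, -1, 1, 1, -1, -1].
(H·H^T)[5][5] = Σ_j H[5][j]·H[5][j] = (-1)² + (1)² + (1)² + (-1)² + (1)² + (1)² + (-1)² + (-1)² = 1 + 1 + 1 + 1 + 1 + 1 + 1 + 1 = 8.
(H·H^T)[3][4] = Σ_j H[3][j]·H[4][j] = (-1)·(-1) + (1)·(-1) + (-1)·(1) + (1)·(1) + (-1)·(1) + (-1)·(-1) + (-1)·(-1) + (-1)·(1) = 1 + -1 + -1 + 1 + -1 + 1 + 1 + -1 = 0.
So rows 3 and 4 are orthogonal; the diagonal entry equals n = 8.

(5,5) entry = 8; (3,4) entry = 0.


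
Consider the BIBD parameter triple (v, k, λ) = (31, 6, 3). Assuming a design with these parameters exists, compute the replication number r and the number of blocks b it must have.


Any 2-(v, k, λ) BIBD satisfies two necessary conditions:
  (i)  Each point sits in r blocks, and counting incidences through any fixed point gives r(k − 1) = λ(v − 1), so r = λ(v − 1)/(k − 1).
  (ii) Total incidences bk = vr, so b = vr/k.
Step 1: r = λ(v − 1)/(k − 1) = 3·(31 − 1)/(6 − 1) = 3·30/5 = 90/5 = 18.
Step 2: b = vr/k = 31·18/6 = 558/6 = 93.
Check integrality: r = 18 ∈ Z ✓, b = 93 ∈ Z ✓.
(These identities are necessary conditions: they determine r and b for any design with these parameters, but do not by themselves prove that one exists.)

r = 18, b = 93.


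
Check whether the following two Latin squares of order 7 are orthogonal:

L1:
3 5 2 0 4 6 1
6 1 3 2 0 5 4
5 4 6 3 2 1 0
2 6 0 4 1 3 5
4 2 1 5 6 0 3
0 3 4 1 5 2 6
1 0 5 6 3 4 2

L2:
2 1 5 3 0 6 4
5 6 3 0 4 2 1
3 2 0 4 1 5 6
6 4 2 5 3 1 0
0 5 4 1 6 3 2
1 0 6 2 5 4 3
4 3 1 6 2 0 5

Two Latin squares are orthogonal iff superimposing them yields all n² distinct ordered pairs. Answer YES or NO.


Form the n² = 49 superimposed pairs (L1[i][j], L2[i][j]), row by row (rows and columns indexed from 0):
row 0: (3,2) (5,1) (2,5) (0,3) (4,0) (6,6) (1,4)
row 1: (6,5) (1,6) (3,3) (2,0) (0,4) (5,2) (4,1)
row 2: (5,3) (4,2) (6,0) (3,4) (2,1) (1,5) (0,6)
row 3: (2,6) (6,4) (0,2) (4,5) (1,3) (3,1) (5,0)
row 4: (4,0) (2,5) (1,4) (5,1) (6,6) (0,3) (3,2)
row 5: (0,1) (3,0) (4,6) (1,2) (5,5) (2,4) (6,3)
row 6: (1,4) (0,3) (5,1) (6,6) (3,2) (4,0) (2,5)
Orthogonality requires all 49 pairs distinct.
But the pair (4,0) repeats: cell (0,4) has L1 = 4, L2 = 0, and cell (4,0) has L1 = 4, L2 = 0.
A repeated pair means some other pair never occurs (only 35 distinct pairs out of 49), so the squares are not orthogonal.
Conclusion: NO.

NO


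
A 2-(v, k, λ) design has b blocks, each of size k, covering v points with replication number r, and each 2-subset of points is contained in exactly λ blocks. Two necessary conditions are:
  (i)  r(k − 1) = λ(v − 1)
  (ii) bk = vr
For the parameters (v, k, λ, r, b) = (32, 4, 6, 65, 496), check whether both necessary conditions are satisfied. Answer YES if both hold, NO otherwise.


Condition (i): r(k − 1) = 65·3 = 195; λ(v − 1) = 6·31 = 186. Match? NO.
Condition (ii): bk = 496·4 = 1984; vr = 32·65 = 2080. Match? NO.
Both conditions hold? NO.

NO


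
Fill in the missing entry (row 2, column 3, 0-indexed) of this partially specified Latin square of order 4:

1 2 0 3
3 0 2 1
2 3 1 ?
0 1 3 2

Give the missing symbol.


Row 2 contains symbols [1, 2, 3] — missing [0].
Column 3 contains symbols [1, 2, 3] — missing [0].
The missing symbol must appear in both missing sets; intersection = [0].
Therefore the hidden value is 0.

Missing value = 0.


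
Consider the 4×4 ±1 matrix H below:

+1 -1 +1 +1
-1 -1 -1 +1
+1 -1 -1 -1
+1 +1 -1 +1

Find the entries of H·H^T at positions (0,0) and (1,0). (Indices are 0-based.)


Row 0 of H: [1, -1, 1, 1].
Row 1 of H: [-1, -1, -1, 1].
(H·H^T)[0][0] = Σ_j H[0][j]·H[0][j] = (1)² + (-1)² + (1)² + (1)² = 1 + 1 + 1 + 1 = 4.
(H·H^T)[1][0] = Σ_j H[1][j]·H[0][j] = (-1)·(1) + (-1)·(-1) + (-1)·(1) + (1)·(1) = -1 + 1 + -1 + 1 = 0.
So rows 1 and 0 are orthogonal; the diagonal entry equals n = 4.

(0,0) entry = 4; (1,0) entry = 0.


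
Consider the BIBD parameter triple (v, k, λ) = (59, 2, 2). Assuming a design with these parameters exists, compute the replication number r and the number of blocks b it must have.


Any 2-(v, k, λ) BIBD satisfies two necessary conditions:
  (i)  Each point sits in r blocks, and counting incidences through any fixed point gives r(k − 1) = λ(v − 1), so r = λ(v − 1)/(k − 1).
  (ii) Total incidences bk = vr, so b = vr/k.
Step 1: r = λ(v − 1)/(k − 1) = 2·(59 − 1)/(2 − 1) = 2·58/1 = 116/1 = 116.
Step 2: b = vr/k = 59·116/2 = 6844/2 = 3422.
Check integrality: r = 116 ∈ Z ✓, b = 3422 ∈ Z ✓.
(These identities are necessary conditions: they determine r and b for any design with these parameters, but do not by themselves prove that one exists.)

r = 116, b = 3422.


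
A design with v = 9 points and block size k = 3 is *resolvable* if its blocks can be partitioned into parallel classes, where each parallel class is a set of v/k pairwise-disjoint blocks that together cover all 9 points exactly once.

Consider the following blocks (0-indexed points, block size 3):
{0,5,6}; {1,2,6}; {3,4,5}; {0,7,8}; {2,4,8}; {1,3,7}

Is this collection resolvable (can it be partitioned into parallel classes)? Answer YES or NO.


v = 9, block size k = 3, number of blocks = 6.
For resolvability, blocks must partition into parallel classes of size v/k = 3.
Total blocks must therefore be a multiple of 3: 6 = 3·2 + 0 ⇒ divisible ✓.
Greedy packing gives 2 candidate class(es). Each should be a full parallel class (size 3, covers all 9 points).
  Class 1 (3 blocks): {0,5,6}; {2,4,8}; {1,3,7}. Points covered: [0, 1, 2, 3, 4, 5, 6, 7, 8].
  Class 2 (3 blocks): {1,2,6}; {3,4,5}; {0,7,8}. Points covered: [0, 1, 2, 3, 4, 5, 6, 7, 8].
All classes full (size 3)? YES. All classes cover every point? YES.
Resolvable? YES.

YES


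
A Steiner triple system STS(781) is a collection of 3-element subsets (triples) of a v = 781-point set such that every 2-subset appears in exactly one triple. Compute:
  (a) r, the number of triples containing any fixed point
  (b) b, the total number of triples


An STS(v) is a 2-(v, 3, 1) BIBD: block size k = 3, λ = 1.
Replication: r(k − 1) = λ(v − 1) ⇒ r·2 = 781 − 1 = 780 ⇒ r = 390.
Block count: bk = vr ⇒ b·3 = 781·390 = 304590 ⇒ b = 101530.
(Check via b = v(v − 1)/6 = 781·780/6 = 609180/6 = 101530.)

r = 390, b = 101530.


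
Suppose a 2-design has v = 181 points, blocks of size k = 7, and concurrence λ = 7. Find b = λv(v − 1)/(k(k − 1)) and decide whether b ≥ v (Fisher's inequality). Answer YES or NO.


r = λ(v − 1)/(k − 1) = 7·180/6 = 210.
b = vr/k = 181·210/7 = 5430.
Fisher's inequality: b ≥ v ⇔ 5430 ≥ 181? YES.

YES


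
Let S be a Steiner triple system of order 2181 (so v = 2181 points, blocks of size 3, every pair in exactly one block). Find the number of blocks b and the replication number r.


An STS(v) is a 2-(v, 3, 1) BIBD: block size k = 3, λ = 1.
Replication: r(k − 1) = λ(v − 1) ⇒ r·2 = 2181 − 1 = 2180 ⇒ r = 1090.
Block count: b = v(v − 1)/6 = 2181·2180/6 = 4754580/6 = 792430.

r = 1090, b = 792430.


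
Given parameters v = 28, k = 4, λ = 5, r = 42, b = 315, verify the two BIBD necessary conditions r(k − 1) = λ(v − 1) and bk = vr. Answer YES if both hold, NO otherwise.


Condition (i): r(k − 1) = 42·3 = 126; λ(v − 1) = 5·27 = 135. Match? NO.
Condition (ii): bk = 315·4 = 1260; vr = 28·42 = 1176. Match? NO.
Both conditions hold? NO.

NO


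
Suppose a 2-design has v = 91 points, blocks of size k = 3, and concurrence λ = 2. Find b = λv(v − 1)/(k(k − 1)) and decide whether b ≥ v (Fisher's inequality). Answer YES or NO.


b = λv(v − 1)/(k(k − 1)) = 2·91·90/(3·2) = 16380/6 = 2730.
Compare with v = 91: b ≥ v, so Fisher's inequality holds.

YES


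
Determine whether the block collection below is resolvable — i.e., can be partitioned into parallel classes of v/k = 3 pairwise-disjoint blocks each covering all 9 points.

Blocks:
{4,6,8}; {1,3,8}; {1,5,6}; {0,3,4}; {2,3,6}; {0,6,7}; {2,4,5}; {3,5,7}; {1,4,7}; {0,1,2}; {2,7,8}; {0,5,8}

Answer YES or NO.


v = 9, block size k = 3, number of blocks = 12.
For resolvability, blocks must partition into parallel classes of size v/k = 3.
Total blocks must therefore be a multiple of 3: 12 = 3·4 + 0 ⇒ divisible ✓.
Greedy packing gives 4 candidate class(es). Each should be a full parallel class (size 3, covers all 9 points).
  Class 1 (3 blocks): {4,6,8}; {3,5,7}; {0,1,2}. Points covered: [0, 1, 2, 3, 4, 5, 6, 7, 8].
  Class 2 (3 blocks): {1,3,8}; {0,6,7}; {2,4,5}. Points covered: [0, 1, 2, 3, 4, 5, 6, 7, 8].
  Class 3 (3 blocks): {1,5,6}; {0,3,4}; {2,7,8}. Points covered: [0, 1, 2, 3, 4, 5, 6, 7, 8].
  Class 4 (3 blocks): {2,3,6}; {1,4,7}; {0,5,8}. Points covered: [0, 1, 2, 3, 4, 5, 6, 7, 8].
All classes full (size 3)? YES. All classes cover every point? YES.
Resolvable? YES.

YES


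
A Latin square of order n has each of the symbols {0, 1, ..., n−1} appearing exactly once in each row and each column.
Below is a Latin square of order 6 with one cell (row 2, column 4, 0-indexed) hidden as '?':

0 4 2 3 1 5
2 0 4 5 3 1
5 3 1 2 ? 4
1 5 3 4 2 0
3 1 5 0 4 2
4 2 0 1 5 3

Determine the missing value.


Row 2 contains symbols [1, 2, 3, 4, 5] — missing [0].
Column 4 contains symbols [1, 2, 3, 4, 5] — missing [0].
The missing symbol must appear in both missing sets; intersection = [0].
Therefore the hidden value is 0.

Missing value = 0.


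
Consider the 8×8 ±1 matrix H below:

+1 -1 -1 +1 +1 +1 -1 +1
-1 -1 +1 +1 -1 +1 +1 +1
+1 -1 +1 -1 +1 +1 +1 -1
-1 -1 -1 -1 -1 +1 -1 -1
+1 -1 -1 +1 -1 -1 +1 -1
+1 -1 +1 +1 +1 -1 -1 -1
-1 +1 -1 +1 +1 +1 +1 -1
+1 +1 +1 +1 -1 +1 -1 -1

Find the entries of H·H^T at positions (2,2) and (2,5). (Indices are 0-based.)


Row 2 of H: [1, -1, 1, -1, 1, 1, 1, -1].
Row 5 of H: [1, -1, 1, 1, 1, -1, -1, -1].
(H·H^T)[2][2] = Σ_j H[2][j]·H[2][j] = (1)² + (-1)² + (1)² + (-1)² + (1)² + (1)² + (1)² + (-1)² = 1 + 1 + 1 + 1 + 1 + 1 + 1 + 1 = 8.
(H·H^T)[2][5] = Σ_j H[2][j]·H[5][j] = (1)·(1) + (-1)·(-1) + (1)·(1) + (-1)·(1) + (1)·(1) + (1)·(-1) + (1)·(-1) + (-1)·(-1) = 1 + 1 + 1 + -1 + 1 + -1 + -1 + 1 = 2.
Rows 2 and 5 are not orthogonal (dot product = 2 ≠ 0), so H is not a Hadamard matrix.

(2,2) entry = 8; (2,5) entry = 2.


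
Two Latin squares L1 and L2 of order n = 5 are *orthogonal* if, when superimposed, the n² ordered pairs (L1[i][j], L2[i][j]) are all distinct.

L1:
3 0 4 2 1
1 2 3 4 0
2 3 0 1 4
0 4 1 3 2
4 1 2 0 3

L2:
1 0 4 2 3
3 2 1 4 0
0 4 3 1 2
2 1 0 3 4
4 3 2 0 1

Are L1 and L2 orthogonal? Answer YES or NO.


Form the n² = 25 superimposed pairs (L1[i][j], L2[i][j]), row by row (rows and columns indexed from 0):
row 0: (3,1) (0,0) (4,4) (2,2) (1,3)
row 1: (1,3) (2,2) (3,1) (4,4) (0,0)
row 2: (2,0) (3,4) (0,3) (1,1) (4,2)
row 3: (0,2) (4,1) (1,0) (3,3) (2,4)
row 4: (4,4) (1,3) (2,2) (0,0) (3,1)
Orthogonality requires all 25 pairs distinct.
But the pair (1,3) repeats: cell (0,4) has L1 = 1, L2 = 3, and cell (1,0) has L1 = 1, L2 = 3.
A repeated pair means some other pair never occurs (only 15 distinct pairs out of 25), so the squares are not orthogonal.
Conclusion: NO.

NO


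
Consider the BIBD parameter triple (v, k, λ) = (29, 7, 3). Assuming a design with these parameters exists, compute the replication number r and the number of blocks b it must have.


Any 2-(v, k, λ) BIBD satisfies two necessary conditions:
  (i)  Each point sits in r blocks, and counting incidences through any fixed point gives r(k − 1) = λ(v − 1), so r = λ(v − 1)/(k − 1).
  (ii) Total incidences bk = vr, so b = vr/k.
Step 1: r = λ(v − 1)/(k − 1) = 3·(29 − 1)/(7 − 1) = 3·28/6 = 84/6 = 14.
Step 2: b = vr/k = 29·14/7 = 406/7 = 58.
Check integrality: r = 14 ∈ Z ✓, b = 58 ∈ Z ✓.
(These identities are necessary conditions: they determine r and b for any design with these parameters, but do not by themselves prove that one exists.)

r = 14, b = 58.


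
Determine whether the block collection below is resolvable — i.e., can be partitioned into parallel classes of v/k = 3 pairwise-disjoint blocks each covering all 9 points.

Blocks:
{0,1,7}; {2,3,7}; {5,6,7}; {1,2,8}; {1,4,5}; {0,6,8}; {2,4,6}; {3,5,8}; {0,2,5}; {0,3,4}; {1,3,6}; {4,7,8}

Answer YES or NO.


v = 9, block size k = 3, number of blocks = 12.
For resolvability, blocks must partition into parallel classes of size v/k = 3.
Total blocks must therefore be a multiple of 3: 12 = 3·4 + 0 ⇒ divisible ✓.
Greedy packing gives 4 candidate class(es). Each should be a full parallel class (size 3, covers all 9 points).
  Class 1 (3 blocks): {0,1,7}; {2,4,6}; {3,5,8}. Points covered: [0, 1, 2, 3, 4, 5, 6, 7, 8].
  Class 2 (3 blocks): {2,3,7}; {1,4,5}; {0,6,8}. Points covered: [0, 1, 2, 3, 4, 5, 6, 7, 8].
  Class 3 (3 blocks): {5,6,7}; {1,2,8}; {0,3,4}. Points covered: [0, 1, 2, 3, 4, 5, 6, 7, 8].
  Class 4 (3 blocks): {0,2,5}; {1,3,6}; {4,7,8}. Points covered: [0, 1, 2, 3, 4, 5, 6, 7, 8].
All classes full (size 3)? YES. All classes cover every point? YES.
Resolvable? YES.

YES


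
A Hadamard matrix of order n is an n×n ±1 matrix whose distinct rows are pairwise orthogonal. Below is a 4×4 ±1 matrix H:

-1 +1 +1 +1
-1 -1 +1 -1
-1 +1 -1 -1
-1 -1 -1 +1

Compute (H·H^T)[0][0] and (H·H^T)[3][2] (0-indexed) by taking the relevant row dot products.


Row 0 of H: [-1, 1, 1, 1].
Row 2 of H: [-1, 1, -1, -1].
Row 3 of H: [-1, -1, -1, 1].
(H·H^T)[0][0] = Σ_j H[0][j]·H[0][j] = (-1)² + (1)² + (1)² + (1)² = 1 + 1 + 1 + 1 = 4.
(H·H^T)[3][2] = Σ_j H[3][j]·H[2][j] = (-1)·(-1) + (-1)·(1) + (-1)·(-1) + (1)·(-1) = 1 + -1 + 1 + -1 = 0.
So rows 3 and 2 are orthogonal; the diagonal entry equals n = 4.

(0,0) entry = 4; (3,2) entry = 0.


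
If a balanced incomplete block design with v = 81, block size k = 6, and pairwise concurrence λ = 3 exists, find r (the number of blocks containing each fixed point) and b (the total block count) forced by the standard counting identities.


Any 2-(v, k, λ) BIBD satisfies two necessary conditions:
  (i)  Each point sits in r blocks, and counting incidences through any fixed point gives r(k − 1) = λ(v − 1), so r = λ(v − 1)/(k − 1).
  (ii) Total incidences bk = vr, so b = vr/k.
Step 1: r = λ(v − 1)/(k − 1) = 3·(81 − 1)/(6 − 1) = 3·80/5 = 240/5 = 48.
Step 2: b = vr/k = 81·48/6 = 3888/6 = 648.
Check integrality: r = 48 ∈ Z ✓, b = 648 ∈ Z ✓.
(These identities are necessary conditions: they determine r and b for any design with these parameters, but do not by themselves prove that one exists.)

r = 48, b = 648.


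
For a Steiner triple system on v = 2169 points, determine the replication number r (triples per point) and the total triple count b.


An STS(v) is a 2-(v, 3, 1) BIBD: block size k = 3, λ = 1.
Replication: r(k − 1) = λ(v − 1) ⇒ r·2 = 2169 − 1 = 2168 ⇒ r = 1084.
Block count: bk = vr ⇒ b·3 = 2169·1084 = 2351196 ⇒ b = 783732.

r = 1084, b = 783732.


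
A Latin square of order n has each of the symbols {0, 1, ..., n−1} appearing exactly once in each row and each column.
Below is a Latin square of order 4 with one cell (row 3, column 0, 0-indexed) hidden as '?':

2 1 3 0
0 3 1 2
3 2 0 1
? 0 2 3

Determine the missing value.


Row 3 contains symbols [0, 2, 3] — missing [1].
Column 0 contains symbols [0, 2, 3] — missing [1].
The missing symbol must appear in both missing sets; intersection = [1].
Therefore the hidden value is 1.

Missing value = 1.


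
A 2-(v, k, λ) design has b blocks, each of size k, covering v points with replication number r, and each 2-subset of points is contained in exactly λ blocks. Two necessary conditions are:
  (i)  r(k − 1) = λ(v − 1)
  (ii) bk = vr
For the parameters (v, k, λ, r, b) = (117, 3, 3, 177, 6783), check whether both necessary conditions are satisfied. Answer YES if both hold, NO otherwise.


Condition (i): r(k − 1) = 177·2 = 354; λ(v − 1) = 3·116 = 348. Match? NO.
Condition (ii): bk = 6783·3 = 20349; vr = 117·177 = 20709. Match? NO.
Both conditions hold? NO.

NO


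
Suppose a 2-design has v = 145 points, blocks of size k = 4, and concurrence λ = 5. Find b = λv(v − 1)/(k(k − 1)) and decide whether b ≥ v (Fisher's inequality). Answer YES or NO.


r = λ(v − 1)/(k − 1) = 5·144/3 = 240.
b = vr/k = 145·240/4 = 8700.
Fisher's inequality: b ≥ v ⇔ 8700 ≥ 145? YES.

YES


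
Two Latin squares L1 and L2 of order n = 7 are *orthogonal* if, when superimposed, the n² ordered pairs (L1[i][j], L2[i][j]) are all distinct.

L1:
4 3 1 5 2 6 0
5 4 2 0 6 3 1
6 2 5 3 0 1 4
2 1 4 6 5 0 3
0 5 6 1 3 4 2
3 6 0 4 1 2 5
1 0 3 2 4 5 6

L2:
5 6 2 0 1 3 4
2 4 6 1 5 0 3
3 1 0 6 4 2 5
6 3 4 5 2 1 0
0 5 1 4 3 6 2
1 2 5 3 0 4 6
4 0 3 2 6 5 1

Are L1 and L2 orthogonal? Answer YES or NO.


Form the n² = 49 superimposed pairs (L1[i][j], L2[i][j]), row by row (rows and columns indexed from 0):
row 0: (4,5) (3,6) (1,2) (5,0) (2,1) (6,3) (0,4)
row 1: (5,2) (4,4) (2,6) (0,1) (6,5) (3,0) (1,3)
row 2: (6,3) (2,1) (5,0) (3,6) (0,4) (1,2) (4,5)
row 3: (2,6) (1,3) (4,4) (6,5) (5,2) (0,1) (3,0)
row 4: (0,0) (5,5) (6,1) (1,4) (3,3) (4,6) (2,2)
row 5: (3,1) (6,2) (0,5) (4,3) (1,0) (2,4) (5,6)
row 6: (1,4) (0,0) (3,3) (2,2) (4,6) (5,5) (6,1)
Orthogonality requires all 49 pairs distinct.
But the pair (6,3) repeats: cell (0,5) has L1 = 6, L2 = 3, and cell (2,0) has L1 = 6, L2 = 3.
A repeated pair means some other pair never occurs (only 28 distinct pairs out of 49), so the squares are not orthogonal.
Conclusion: NO.

NO
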